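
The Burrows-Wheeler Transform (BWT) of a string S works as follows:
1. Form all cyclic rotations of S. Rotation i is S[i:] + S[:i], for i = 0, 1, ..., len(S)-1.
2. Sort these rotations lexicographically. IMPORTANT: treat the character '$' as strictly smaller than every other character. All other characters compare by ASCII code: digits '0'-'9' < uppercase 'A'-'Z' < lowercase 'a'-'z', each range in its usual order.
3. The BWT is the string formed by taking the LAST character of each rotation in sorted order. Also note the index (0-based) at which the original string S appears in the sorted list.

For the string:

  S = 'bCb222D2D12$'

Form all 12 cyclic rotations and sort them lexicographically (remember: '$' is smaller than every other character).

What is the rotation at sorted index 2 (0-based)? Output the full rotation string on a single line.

All 12 rotations (rotation i = S[i:]+S[:i]):
  rot[0] = bCb222D2D12$
  rot[1] = Cb222D2D12$b
  rot[2] = b222D2D12$bC
  rot[3] = 222D2D12$bCb
  rot[4] = 22D2D12$bCb2
  rot[5] = 2D2D12$bCb22
  rot[6] = D2D12$bCb222
  rot[7] = 2D12$bCb222D
  rot[8] = D12$bCb222D2
  rot[9] = 12$bCb222D2D
  rot[10] = 2$bCb222D2D1
  rot[11] = $bCb222D2D12
Sorted (with $ < everything):
  sorted[0] = $bCb222D2D12
  sorted[1] = 12$bCb222D2D
  sorted[2] = 2$bCb222D2D1
  sorted[3] = 222D2D12$bCb
  sorted[4] = 22D2D12$bCb2
  sorted[5] = 2D12$bCb222D
  sorted[6] = 2D2D12$bCb22
  sorted[7] = Cb222D2D12$b
  sorted[8] = D12$bCb222D2
  sorted[9] = D2D12$bCb222
  sorted[10] = b222D2D12$bC
  sorted[11] = bCb222D2D12$
sorted[2] = 2$bCb222D2D1

Answer: 2$bCb222D2D1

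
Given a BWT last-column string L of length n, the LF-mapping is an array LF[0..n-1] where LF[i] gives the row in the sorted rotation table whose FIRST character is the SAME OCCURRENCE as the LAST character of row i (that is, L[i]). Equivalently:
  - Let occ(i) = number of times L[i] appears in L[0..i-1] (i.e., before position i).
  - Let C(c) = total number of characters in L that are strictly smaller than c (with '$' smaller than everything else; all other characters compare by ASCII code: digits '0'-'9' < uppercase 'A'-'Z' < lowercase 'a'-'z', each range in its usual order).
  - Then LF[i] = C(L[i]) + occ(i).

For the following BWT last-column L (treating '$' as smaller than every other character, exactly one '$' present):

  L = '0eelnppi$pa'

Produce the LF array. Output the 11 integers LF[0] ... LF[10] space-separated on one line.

Answer: 1 3 4 6 7 8 9 5 0 10 2

Derivation:
Char counts: '$':1, '0':1, 'a':1, 'e':2, 'i':1, 'l':1, 'n':1, 'p':3
C (first-col start): C('$')=0, C('0')=1, C('a')=2, C('e')=3, C('i')=5, C('l')=6, C('n')=7, C('p')=8
L[0]='0': occ=0, LF[0]=C('0')+0=1+0=1
L[1]='e': occ=0, LF[1]=C('e')+0=3+0=3
L[2]='e': occ=1, LF[2]=C('e')+1=3+1=4
L[3]='l': occ=0, LF[3]=C('l')+0=6+0=6
L[4]='n': occ=0, LF[4]=C('n')+0=7+0=7
L[5]='p': occ=0, LF[5]=C('p')+0=8+0=8
L[6]='p': occ=1, LF[6]=C('p')+1=8+1=9
L[7]='i': occ=0, LF[7]=C('i')+0=5+0=5
L[8]='$': occ=0, LF[8]=C('$')+0=0+0=0
L[9]='p': occ=2, LF[9]=C('p')+2=8+2=10
L[10]='a': occ=0, LF[10]=C('a')+0=2+0=2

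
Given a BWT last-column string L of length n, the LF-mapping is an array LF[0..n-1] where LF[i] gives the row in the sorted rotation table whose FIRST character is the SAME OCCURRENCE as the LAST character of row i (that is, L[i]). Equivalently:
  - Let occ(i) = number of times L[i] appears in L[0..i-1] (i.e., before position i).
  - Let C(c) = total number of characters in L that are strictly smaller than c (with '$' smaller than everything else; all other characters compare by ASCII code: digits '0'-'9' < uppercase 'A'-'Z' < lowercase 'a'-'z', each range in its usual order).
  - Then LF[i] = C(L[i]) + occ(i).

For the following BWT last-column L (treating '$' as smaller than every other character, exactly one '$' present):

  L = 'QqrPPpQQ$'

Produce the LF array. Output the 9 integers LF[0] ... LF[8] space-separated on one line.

Char counts: '$':1, 'P':2, 'Q':3, 'p':1, 'q':1, 'r':1
C (first-col start): C('$')=0, C('P')=1, C('Q')=3, C('p')=6, C('q')=7, C('r')=8
L[0]='Q': occ=0, LF[0]=C('Q')+0=3+0=3
L[1]='q': occ=0, LF[1]=C('q')+0=7+0=7
L[2]='r': occ=0, LF[2]=C('r')+0=8+0=8
L[3]='P': occ=0, LF[3]=C('P')+0=1+0=1
L[4]='P': occ=1, LF[4]=C('P')+1=1+1=2
L[5]='p': occ=0, LF[5]=C('p')+0=6+0=6
L[6]='Q': occ=1, LF[6]=C('Q')+1=3+1=4
L[7]='Q': occ=2, LF[7]=C('Q')+2=3+2=5
L[8]='$': occ=0, LF[8]=C('$')+0=0+0=0

Answer: 3 7 8 1 2 6 4 5 0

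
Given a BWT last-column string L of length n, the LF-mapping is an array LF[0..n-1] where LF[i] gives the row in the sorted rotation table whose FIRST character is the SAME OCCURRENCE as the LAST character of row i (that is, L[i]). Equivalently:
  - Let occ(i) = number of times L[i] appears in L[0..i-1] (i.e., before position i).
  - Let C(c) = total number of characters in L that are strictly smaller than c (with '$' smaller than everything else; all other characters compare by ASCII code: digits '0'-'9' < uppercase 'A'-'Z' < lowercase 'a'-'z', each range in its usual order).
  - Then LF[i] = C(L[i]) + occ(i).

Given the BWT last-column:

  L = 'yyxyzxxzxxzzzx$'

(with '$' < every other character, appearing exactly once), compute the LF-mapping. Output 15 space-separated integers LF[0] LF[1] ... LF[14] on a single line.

Char counts: '$':1, 'x':6, 'y':3, 'z':5
C (first-col start): C('$')=0, C('x')=1, C('y')=7, C('z')=10
L[0]='y': occ=0, LF[0]=C('y')+0=7+0=7
L[1]='y': occ=1, LF[1]=C('y')+1=7+1=8
L[2]='x': occ=0, LF[2]=C('x')+0=1+0=1
L[3]='y': occ=2, LF[3]=C('y')+2=7+2=9
L[4]='z': occ=0, LF[4]=C('z')+0=10+0=10
L[5]='x': occ=1, LF[5]=C('x')+1=1+1=2
L[6]='x': occ=2, LF[6]=C('x')+2=1+2=3
L[7]='z': occ=1, LF[7]=C('z')+1=10+1=11
L[8]='x': occ=3, LF[8]=C('x')+3=1+3=4
L[9]='x': occ=4, LF[9]=C('x')+4=1+4=5
L[10]='z': occ=2, LF[10]=C('z')+2=10+2=12
L[11]='z': occ=3, LF[11]=C('z')+3=10+3=13
L[12]='z': occ=4, LF[12]=C('z')+4=10+4=14
L[13]='x': occ=5, LF[13]=C('x')+5=1+5=6
L[14]='$': occ=0, LF[14]=C('$')+0=0+0=0

Answer: 7 8 1 9 10 2 3 11 4 5 12 13 14 6 0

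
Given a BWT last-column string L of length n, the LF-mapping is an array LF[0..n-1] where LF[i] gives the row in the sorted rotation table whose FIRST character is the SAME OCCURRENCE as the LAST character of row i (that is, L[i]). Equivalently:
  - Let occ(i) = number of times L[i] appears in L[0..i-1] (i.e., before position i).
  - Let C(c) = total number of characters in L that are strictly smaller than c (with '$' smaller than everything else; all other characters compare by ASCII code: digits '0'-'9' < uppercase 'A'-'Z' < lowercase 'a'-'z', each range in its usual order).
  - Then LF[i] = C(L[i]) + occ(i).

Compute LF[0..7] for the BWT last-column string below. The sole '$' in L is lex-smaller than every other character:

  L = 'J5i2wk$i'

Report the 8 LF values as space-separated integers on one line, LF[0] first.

Char counts: '$':1, '2':1, '5':1, 'J':1, 'i':2, 'k':1, 'w':1
C (first-col start): C('$')=0, C('2')=1, C('5')=2, C('J')=3, C('i')=4, C('k')=6, C('w')=7
L[0]='J': occ=0, LF[0]=C('J')+0=3+0=3
L[1]='5': occ=0, LF[1]=C('5')+0=2+0=2
L[2]='i': occ=0, LF[2]=C('i')+0=4+0=4
L[3]='2': occ=0, LF[3]=C('2')+0=1+0=1
L[4]='w': occ=0, LF[4]=C('w')+0=7+0=7
L[5]='k': occ=0, LF[5]=C('k')+0=6+0=6
L[6]='$': occ=0, LF[6]=C('$')+0=0+0=0
L[7]='i': occ=1, LF[7]=C('i')+1=4+1=5

Answer: 3 2 4 1 7 6 0 5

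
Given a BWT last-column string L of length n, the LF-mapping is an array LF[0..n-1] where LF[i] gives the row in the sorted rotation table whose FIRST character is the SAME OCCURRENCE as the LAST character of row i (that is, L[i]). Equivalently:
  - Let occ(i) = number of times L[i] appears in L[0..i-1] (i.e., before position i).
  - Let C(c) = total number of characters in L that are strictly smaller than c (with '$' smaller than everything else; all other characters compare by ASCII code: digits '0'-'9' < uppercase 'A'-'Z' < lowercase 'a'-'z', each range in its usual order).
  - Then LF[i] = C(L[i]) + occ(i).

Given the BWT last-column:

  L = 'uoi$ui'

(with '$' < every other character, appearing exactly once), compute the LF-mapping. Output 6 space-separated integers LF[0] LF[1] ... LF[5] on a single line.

Char counts: '$':1, 'i':2, 'o':1, 'u':2
C (first-col start): C('$')=0, C('i')=1, C('o')=3, C('u')=4
L[0]='u': occ=0, LF[0]=C('u')+0=4+0=4
L[1]='o': occ=0, LF[1]=C('o')+0=3+0=3
L[2]='i': occ=0, LF[2]=C('i')+0=1+0=1
L[3]='$': occ=0, LF[3]=C('$')+0=0+0=0
L[4]='u': occ=1, LF[4]=C('u')+1=4+1=5
L[5]='i': occ=1, LF[5]=C('i')+1=1+1=2

Answer: 4 3 1 0 5 2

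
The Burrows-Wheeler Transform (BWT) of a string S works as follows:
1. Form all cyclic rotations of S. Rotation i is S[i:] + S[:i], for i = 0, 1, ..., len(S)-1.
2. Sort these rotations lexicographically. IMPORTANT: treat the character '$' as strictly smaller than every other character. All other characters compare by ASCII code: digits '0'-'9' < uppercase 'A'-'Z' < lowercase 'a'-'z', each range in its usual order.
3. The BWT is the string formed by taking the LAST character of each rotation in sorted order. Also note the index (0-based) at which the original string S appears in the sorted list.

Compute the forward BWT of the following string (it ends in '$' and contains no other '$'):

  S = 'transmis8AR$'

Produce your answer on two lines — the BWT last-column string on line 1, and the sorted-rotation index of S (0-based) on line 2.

All 12 rotations (rotation i = S[i:]+S[:i]):
  rot[0] = transmis8AR$
  rot[1] = ransmis8AR$t
  rot[2] = ansmis8AR$tr
  rot[3] = nsmis8AR$tra
  rot[4] = smis8AR$tran
  rot[5] = mis8AR$trans
  rot[6] = is8AR$transm
  rot[7] = s8AR$transmi
  rot[8] = 8AR$transmis
  rot[9] = AR$transmis8
  rot[10] = R$transmis8A
  rot[11] = $transmis8AR
Sorted (with $ < everything):
  sorted[0] = $transmis8AR  (last char: 'R')
  sorted[1] = 8AR$transmis  (last char: 's')
  sorted[2] = AR$transmis8  (last char: '8')
  sorted[3] = R$transmis8A  (last char: 'A')
  sorted[4] = ansmis8AR$tr  (last char: 'r')
  sorted[5] = is8AR$transm  (last char: 'm')
  sorted[6] = mis8AR$trans  (last char: 's')
  sorted[7] = nsmis8AR$tra  (last char: 'a')
  sorted[8] = ransmis8AR$t  (last char: 't')
  sorted[9] = s8AR$transmi  (last char: 'i')
  sorted[10] = smis8AR$tran  (last char: 'n')
  sorted[11] = transmis8AR$  (last char: '$')
Last column: Rs8Armsatin$
Original string S is at sorted index 11

Answer: Rs8Armsatin$
11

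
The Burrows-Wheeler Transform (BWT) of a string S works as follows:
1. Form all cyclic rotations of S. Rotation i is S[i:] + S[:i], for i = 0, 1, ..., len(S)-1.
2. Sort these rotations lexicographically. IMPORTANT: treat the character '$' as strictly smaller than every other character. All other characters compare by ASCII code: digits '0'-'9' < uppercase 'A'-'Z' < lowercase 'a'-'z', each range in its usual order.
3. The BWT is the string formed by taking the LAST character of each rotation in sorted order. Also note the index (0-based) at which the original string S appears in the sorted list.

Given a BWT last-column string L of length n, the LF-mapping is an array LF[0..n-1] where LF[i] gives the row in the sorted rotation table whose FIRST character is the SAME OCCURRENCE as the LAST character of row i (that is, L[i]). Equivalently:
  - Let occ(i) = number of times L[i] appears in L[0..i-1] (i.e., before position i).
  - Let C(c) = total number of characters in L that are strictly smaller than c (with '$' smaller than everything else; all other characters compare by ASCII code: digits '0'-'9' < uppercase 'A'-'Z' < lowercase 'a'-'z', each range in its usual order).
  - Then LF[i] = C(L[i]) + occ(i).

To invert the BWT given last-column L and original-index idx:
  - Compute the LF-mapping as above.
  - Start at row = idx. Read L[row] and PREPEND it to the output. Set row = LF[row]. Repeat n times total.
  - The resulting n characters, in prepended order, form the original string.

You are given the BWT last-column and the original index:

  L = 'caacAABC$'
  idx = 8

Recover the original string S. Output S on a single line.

LF mapping: 7 5 6 8 1 2 3 4 0
Walk LF starting at row 8, prepending L[row]:
  step 1: row=8, L[8]='$', prepend. Next row=LF[8]=0
  step 2: row=0, L[0]='c', prepend. Next row=LF[0]=7
  step 3: row=7, L[7]='C', prepend. Next row=LF[7]=4
  step 4: row=4, L[4]='A', prepend. Next row=LF[4]=1
  step 5: row=1, L[1]='a', prepend. Next row=LF[1]=5
  step 6: row=5, L[5]='A', prepend. Next row=LF[5]=2
  step 7: row=2, L[2]='a', prepend. Next row=LF[2]=6
  step 8: row=6, L[6]='B', prepend. Next row=LF[6]=3
  step 9: row=3, L[3]='c', prepend. Next row=LF[3]=8
Reversed output: cBaAaACc$

Answer: cBaAaACc$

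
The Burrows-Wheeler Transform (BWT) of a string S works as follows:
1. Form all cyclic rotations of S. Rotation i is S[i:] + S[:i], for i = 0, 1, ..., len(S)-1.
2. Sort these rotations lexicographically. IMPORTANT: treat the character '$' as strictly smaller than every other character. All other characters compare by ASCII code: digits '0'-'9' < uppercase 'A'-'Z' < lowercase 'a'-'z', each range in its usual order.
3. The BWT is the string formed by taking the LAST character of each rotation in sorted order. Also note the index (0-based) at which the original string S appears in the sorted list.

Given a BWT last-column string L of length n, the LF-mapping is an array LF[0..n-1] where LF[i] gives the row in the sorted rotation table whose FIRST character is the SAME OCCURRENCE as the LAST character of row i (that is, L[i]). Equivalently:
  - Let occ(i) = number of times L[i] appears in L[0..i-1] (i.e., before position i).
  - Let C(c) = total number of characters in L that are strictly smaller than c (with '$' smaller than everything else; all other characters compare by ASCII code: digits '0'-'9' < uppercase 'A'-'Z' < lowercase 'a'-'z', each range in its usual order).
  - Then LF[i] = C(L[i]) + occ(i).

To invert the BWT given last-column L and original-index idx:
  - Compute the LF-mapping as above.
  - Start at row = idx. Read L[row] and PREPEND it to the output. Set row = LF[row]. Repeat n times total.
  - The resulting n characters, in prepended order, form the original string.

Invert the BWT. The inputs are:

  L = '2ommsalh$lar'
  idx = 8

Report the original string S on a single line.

Answer: marshmallo2$

Derivation:
LF mapping: 1 9 7 8 11 2 5 4 0 6 3 10
Walk LF starting at row 8, prepending L[row]:
  step 1: row=8, L[8]='$', prepend. Next row=LF[8]=0
  step 2: row=0, L[0]='2', prepend. Next row=LF[0]=1
  step 3: row=1, L[1]='o', prepend. Next row=LF[1]=9
  step 4: row=9, L[9]='l', prepend. Next row=LF[9]=6
  step 5: row=6, L[6]='l', prepend. Next row=LF[6]=5
  step 6: row=5, L[5]='a', prepend. Next row=LF[5]=2
  step 7: row=2, L[2]='m', prepend. Next row=LF[2]=7
  step 8: row=7, L[7]='h', prepend. Next row=LF[7]=4
  step 9: row=4, L[4]='s', prepend. Next row=LF[4]=11
  step 10: row=11, L[11]='r', prepend. Next row=LF[11]=10
  step 11: row=10, L[10]='a', prepend. Next row=LF[10]=3
  step 12: row=3, L[3]='m', prepend. Next row=LF[3]=8
Reversed output: marshmallo2$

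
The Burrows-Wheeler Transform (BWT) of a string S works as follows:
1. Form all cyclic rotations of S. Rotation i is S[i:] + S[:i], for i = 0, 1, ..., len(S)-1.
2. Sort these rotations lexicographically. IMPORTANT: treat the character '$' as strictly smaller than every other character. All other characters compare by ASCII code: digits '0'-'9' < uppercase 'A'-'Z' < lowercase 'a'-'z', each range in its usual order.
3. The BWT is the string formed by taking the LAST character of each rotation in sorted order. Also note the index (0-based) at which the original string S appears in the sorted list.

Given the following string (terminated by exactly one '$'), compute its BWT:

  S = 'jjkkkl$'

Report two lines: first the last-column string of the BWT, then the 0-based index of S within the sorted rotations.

All 7 rotations (rotation i = S[i:]+S[:i]):
  rot[0] = jjkkkl$
  rot[1] = jkkkl$j
  rot[2] = kkkl$jj
  rot[3] = kkl$jjk
  rot[4] = kl$jjkk
  rot[5] = l$jjkkk
  rot[6] = $jjkkkl
Sorted (with $ < everything):
  sorted[0] = $jjkkkl  (last char: 'l')
  sorted[1] = jjkkkl$  (last char: '$')
  sorted[2] = jkkkl$j  (last char: 'j')
  sorted[3] = kkkl$jj  (last char: 'j')
  sorted[4] = kkl$jjk  (last char: 'k')
  sorted[5] = kl$jjkk  (last char: 'k')
  sorted[6] = l$jjkkk  (last char: 'k')
Last column: l$jjkkk
Original string S is at sorted index 1

Answer: l$jjkkk
1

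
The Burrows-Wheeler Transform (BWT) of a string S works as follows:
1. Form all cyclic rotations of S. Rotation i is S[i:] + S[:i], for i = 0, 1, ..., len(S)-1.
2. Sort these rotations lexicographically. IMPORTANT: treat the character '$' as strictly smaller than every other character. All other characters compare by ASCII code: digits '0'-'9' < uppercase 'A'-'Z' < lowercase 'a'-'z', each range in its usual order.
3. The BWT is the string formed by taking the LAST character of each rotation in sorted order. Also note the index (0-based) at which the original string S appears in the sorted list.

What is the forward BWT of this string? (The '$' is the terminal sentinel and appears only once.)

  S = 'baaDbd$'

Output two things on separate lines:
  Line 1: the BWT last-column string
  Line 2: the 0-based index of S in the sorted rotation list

All 7 rotations (rotation i = S[i:]+S[:i]):
  rot[0] = baaDbd$
  rot[1] = aaDbd$b
  rot[2] = aDbd$ba
  rot[3] = Dbd$baa
  rot[4] = bd$baaD
  rot[5] = d$baaDb
  rot[6] = $baaDbd
Sorted (with $ < everything):
  sorted[0] = $baaDbd  (last char: 'd')
  sorted[1] = Dbd$baa  (last char: 'a')
  sorted[2] = aDbd$ba  (last char: 'a')
  sorted[3] = aaDbd$b  (last char: 'b')
  sorted[4] = baaDbd$  (last char: '$')
  sorted[5] = bd$baaD  (last char: 'D')
  sorted[6] = d$baaDb  (last char: 'b')
Last column: daab$Db
Original string S is at sorted index 4

Answer: daab$Db
4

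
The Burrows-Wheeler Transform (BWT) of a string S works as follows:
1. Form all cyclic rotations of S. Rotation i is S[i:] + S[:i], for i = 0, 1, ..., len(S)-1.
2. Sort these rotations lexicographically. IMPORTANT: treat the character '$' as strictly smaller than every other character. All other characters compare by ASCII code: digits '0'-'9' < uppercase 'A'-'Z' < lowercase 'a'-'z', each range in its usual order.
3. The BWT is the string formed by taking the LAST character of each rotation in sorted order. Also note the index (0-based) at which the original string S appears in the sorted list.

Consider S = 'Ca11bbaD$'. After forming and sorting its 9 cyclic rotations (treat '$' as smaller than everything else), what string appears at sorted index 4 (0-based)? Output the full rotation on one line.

All 9 rotations (rotation i = S[i:]+S[:i]):
  rot[0] = Ca11bbaD$
  rot[1] = a11bbaD$C
  rot[2] = 11bbaD$Ca
  rot[3] = 1bbaD$Ca1
  rot[4] = bbaD$Ca11
  rot[5] = baD$Ca11b
  rot[6] = aD$Ca11bb
  rot[7] = D$Ca11bba
  rot[8] = $Ca11bbaD
Sorted (with $ < everything):
  sorted[0] = $Ca11bbaD
  sorted[1] = 11bbaD$Ca
  sorted[2] = 1bbaD$Ca1
  sorted[3] = Ca11bbaD$
  sorted[4] = D$Ca11bba
  sorted[5] = a11bbaD$C
  sorted[6] = aD$Ca11bb
  sorted[7] = baD$Ca11b
  sorted[8] = bbaD$Ca11
sorted[4] = D$Ca11bba

Answer: D$Ca11bba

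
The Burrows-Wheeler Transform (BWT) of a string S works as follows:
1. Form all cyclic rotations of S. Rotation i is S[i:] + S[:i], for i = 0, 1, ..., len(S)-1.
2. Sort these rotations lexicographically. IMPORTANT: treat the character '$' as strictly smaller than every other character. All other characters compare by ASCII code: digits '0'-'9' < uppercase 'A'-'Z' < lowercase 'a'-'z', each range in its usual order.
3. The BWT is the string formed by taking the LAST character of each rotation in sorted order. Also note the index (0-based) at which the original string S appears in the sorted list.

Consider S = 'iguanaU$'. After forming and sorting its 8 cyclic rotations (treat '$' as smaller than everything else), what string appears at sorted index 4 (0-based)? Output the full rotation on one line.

All 8 rotations (rotation i = S[i:]+S[:i]):
  rot[0] = iguanaU$
  rot[1] = guanaU$i
  rot[2] = uanaU$ig
  rot[3] = anaU$igu
  rot[4] = naU$igua
  rot[5] = aU$iguan
  rot[6] = U$iguana
  rot[7] = $iguanaU
Sorted (with $ < everything):
  sorted[0] = $iguanaU
  sorted[1] = U$iguana
  sorted[2] = aU$iguan
  sorted[3] = anaU$igu
  sorted[4] = guanaU$i
  sorted[5] = iguanaU$
  sorted[6] = naU$igua
  sorted[7] = uanaU$ig
sorted[4] = guanaU$i

Answer: guanaU$i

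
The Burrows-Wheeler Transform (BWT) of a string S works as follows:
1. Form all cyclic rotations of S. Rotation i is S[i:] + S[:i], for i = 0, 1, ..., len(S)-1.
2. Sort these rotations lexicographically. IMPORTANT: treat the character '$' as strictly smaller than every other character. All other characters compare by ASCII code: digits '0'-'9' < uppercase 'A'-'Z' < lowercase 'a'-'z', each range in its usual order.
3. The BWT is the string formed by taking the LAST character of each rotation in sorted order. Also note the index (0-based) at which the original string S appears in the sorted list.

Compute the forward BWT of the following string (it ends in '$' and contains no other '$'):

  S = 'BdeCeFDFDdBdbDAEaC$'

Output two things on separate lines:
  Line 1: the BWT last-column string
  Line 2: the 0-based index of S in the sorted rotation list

All 19 rotations (rotation i = S[i:]+S[:i]):
  rot[0] = BdeCeFDFDdBdbDAEaC$
  rot[1] = deCeFDFDdBdbDAEaC$B
  rot[2] = eCeFDFDdBdbDAEaC$Bd
  rot[3] = CeFDFDdBdbDAEaC$Bde
  rot[4] = eFDFDdBdbDAEaC$BdeC
  rot[5] = FDFDdBdbDAEaC$BdeCe
  rot[6] = DFDdBdbDAEaC$BdeCeF
  rot[7] = FDdBdbDAEaC$BdeCeFD
  rot[8] = DdBdbDAEaC$BdeCeFDF
  rot[9] = dBdbDAEaC$BdeCeFDFD
  rot[10] = BdbDAEaC$BdeCeFDFDd
  rot[11] = dbDAEaC$BdeCeFDFDdB
  rot[12] = bDAEaC$BdeCeFDFDdBd
  rot[13] = DAEaC$BdeCeFDFDdBdb
  rot[14] = AEaC$BdeCeFDFDdBdbD
  rot[15] = EaC$BdeCeFDFDdBdbDA
  rot[16] = aC$BdeCeFDFDdBdbDAE
  rot[17] = C$BdeCeFDFDdBdbDAEa
  rot[18] = $BdeCeFDFDdBdbDAEaC
Sorted (with $ < everything):
  sorted[0] = $BdeCeFDFDdBdbDAEaC  (last char: 'C')
  sorted[1] = AEaC$BdeCeFDFDdBdbD  (last char: 'D')
  sorted[2] = BdbDAEaC$BdeCeFDFDd  (last char: 'd')
  sorted[3] = BdeCeFDFDdBdbDAEaC$  (last char: '$')
  sorted[4] = C$BdeCeFDFDdBdbDAEa  (last char: 'a')
  sorted[5] = CeFDFDdBdbDAEaC$Bde  (last char: 'e')
  sorted[6] = DAEaC$BdeCeFDFDdBdb  (last char: 'b')
  sorted[7] = DFDdBdbDAEaC$BdeCeF  (last char: 'F')
  sorted[8] = DdBdbDAEaC$BdeCeFDF  (last char: 'F')
  sorted[9] = EaC$BdeCeFDFDdBdbDA  (last char: 'A')
  sorted[10] = FDFDdBdbDAEaC$BdeCe  (last char: 'e')
  sorted[11] = FDdBdbDAEaC$BdeCeFD  (last char: 'D')
  sorted[12] = aC$BdeCeFDFDdBdbDAE  (last char: 'E')
  sorted[13] = bDAEaC$BdeCeFDFDdBd  (last char: 'd')
  sorted[14] = dBdbDAEaC$BdeCeFDFD  (last char: 'D')
  sorted[15] = dbDAEaC$BdeCeFDFDdB  (last char: 'B')
  sorted[16] = deCeFDFDdBdbDAEaC$B  (last char: 'B')
  sorted[17] = eCeFDFDdBdbDAEaC$Bd  (last char: 'd')
  sorted[18] = eFDFDdBdbDAEaC$BdeC  (last char: 'C')
Last column: CDd$aebFFAeDEdDBBdC
Original string S is at sorted index 3

Answer: CDd$aebFFAeDEdDBBdC
3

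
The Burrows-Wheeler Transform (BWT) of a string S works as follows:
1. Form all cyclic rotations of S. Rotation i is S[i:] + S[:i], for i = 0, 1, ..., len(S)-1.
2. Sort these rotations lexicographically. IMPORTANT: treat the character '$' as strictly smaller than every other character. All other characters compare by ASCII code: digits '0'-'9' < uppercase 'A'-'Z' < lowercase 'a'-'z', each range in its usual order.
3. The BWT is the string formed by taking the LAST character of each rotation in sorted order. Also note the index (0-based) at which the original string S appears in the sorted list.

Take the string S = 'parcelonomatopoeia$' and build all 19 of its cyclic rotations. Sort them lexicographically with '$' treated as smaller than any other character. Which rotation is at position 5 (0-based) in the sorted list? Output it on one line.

Answer: eia$parcelonomatopo

Derivation:
All 19 rotations (rotation i = S[i:]+S[:i]):
  rot[0] = parcelonomatopoeia$
  rot[1] = arcelonomatopoeia$p
  rot[2] = rcelonomatopoeia$pa
  rot[3] = celonomatopoeia$par
  rot[4] = elonomatopoeia$parc
  rot[5] = lonomatopoeia$parce
  rot[6] = onomatopoeia$parcel
  rot[7] = nomatopoeia$parcelo
  rot[8] = omatopoeia$parcelon
  rot[9] = matopoeia$parcelono
  rot[10] = atopoeia$parcelonom
  rot[11] = topoeia$parcelonoma
  rot[12] = opoeia$parcelonomat
  rot[13] = poeia$parcelonomato
  rot[14] = oeia$parcelonomatop
  rot[15] = eia$parcelonomatopo
  rot[16] = ia$parcelonomatopoe
  rot[17] = a$parcelonomatopoei
  rot[18] = $parcelonomatopoeia
Sorted (with $ < everything):
  sorted[0] = $parcelonomatopoeia
  sorted[1] = a$parcelonomatopoei
  sorted[2] = arcelonomatopoeia$p
  sorted[3] = atopoeia$parcelonom
  sorted[4] = celonomatopoeia$par
  sorted[5] = eia$parcelonomatopo
  sorted[6] = elonomatopoeia$parc
  sorted[7] = ia$parcelonomatopoe
  sorted[8] = lonomatopoeia$parce
  sorted[9] = matopoeia$parcelono
  sorted[10] = nomatopoeia$parcelo
  sorted[11] = oeia$parcelonomatop
  sorted[12] = omatopoeia$parcelon
  sorted[13] = onomatopoeia$parcel
  sorted[14] = opoeia$parcelonomat
  sorted[15] = parcelonomatopoeia$
  sorted[16] = poeia$parcelonomato
  sorted[17] = rcelonomatopoeia$pa
  sorted[18] = topoeia$parcelonoma
sorted[5] = eia$parcelonomatopo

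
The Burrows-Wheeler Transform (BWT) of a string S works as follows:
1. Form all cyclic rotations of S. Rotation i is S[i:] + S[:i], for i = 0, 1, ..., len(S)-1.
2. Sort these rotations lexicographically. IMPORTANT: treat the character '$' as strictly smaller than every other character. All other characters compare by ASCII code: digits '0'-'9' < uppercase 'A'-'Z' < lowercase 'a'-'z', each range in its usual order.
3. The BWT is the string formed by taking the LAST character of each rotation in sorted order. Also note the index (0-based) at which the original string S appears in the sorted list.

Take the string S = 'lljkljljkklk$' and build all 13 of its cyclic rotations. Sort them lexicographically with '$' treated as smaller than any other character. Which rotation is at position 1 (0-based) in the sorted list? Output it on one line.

Answer: jkklk$lljkljl

Derivation:
All 13 rotations (rotation i = S[i:]+S[:i]):
  rot[0] = lljkljljkklk$
  rot[1] = ljkljljkklk$l
  rot[2] = jkljljkklk$ll
  rot[3] = kljljkklk$llj
  rot[4] = ljljkklk$lljk
  rot[5] = jljkklk$lljkl
  rot[6] = ljkklk$lljklj
  rot[7] = jkklk$lljkljl
  rot[8] = kklk$lljkljlj
  rot[9] = klk$lljkljljk
  rot[10] = lk$lljkljljkk
  rot[11] = k$lljkljljkkl
  rot[12] = $lljkljljkklk
Sorted (with $ < everything):
  sorted[0] = $lljkljljkklk
  sorted[1] = jkklk$lljkljl
  sorted[2] = jkljljkklk$ll
  sorted[3] = jljkklk$lljkl
  sorted[4] = k$lljkljljkkl
  sorted[5] = kklk$lljkljlj
  sorted[6] = kljljkklk$llj
  sorted[7] = klk$lljkljljk
  sorted[8] = ljkklk$lljklj
  sorted[9] = ljkljljkklk$l
  sorted[10] = ljljkklk$lljk
  sorted[11] = lk$lljkljljkk
  sorted[12] = lljkljljkklk$
sorted[1] = jkklk$lljkljl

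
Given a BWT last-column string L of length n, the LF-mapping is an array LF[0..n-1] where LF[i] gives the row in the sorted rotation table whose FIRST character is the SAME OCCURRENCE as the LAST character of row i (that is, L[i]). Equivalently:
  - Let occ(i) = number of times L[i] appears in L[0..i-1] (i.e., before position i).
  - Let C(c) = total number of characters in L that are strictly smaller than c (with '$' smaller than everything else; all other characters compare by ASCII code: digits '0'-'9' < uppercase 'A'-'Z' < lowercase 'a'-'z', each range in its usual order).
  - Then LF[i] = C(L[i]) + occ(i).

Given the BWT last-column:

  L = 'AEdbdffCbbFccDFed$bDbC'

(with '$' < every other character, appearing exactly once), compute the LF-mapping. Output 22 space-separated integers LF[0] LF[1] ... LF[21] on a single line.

Answer: 1 6 16 9 17 20 21 2 10 11 7 14 15 4 8 19 18 0 12 5 13 3

Derivation:
Char counts: '$':1, 'A':1, 'C':2, 'D':2, 'E':1, 'F':2, 'b':5, 'c':2, 'd':3, 'e':1, 'f':2
C (first-col start): C('$')=0, C('A')=1, C('C')=2, C('D')=4, C('E')=6, C('F')=7, C('b')=9, C('c')=14, C('d')=16, C('e')=19, C('f')=20
L[0]='A': occ=0, LF[0]=C('A')+0=1+0=1
L[1]='E': occ=0, LF[1]=C('E')+0=6+0=6
L[2]='d': occ=0, LF[2]=C('d')+0=16+0=16
L[3]='b': occ=0, LF[3]=C('b')+0=9+0=9
L[4]='d': occ=1, LF[4]=C('d')+1=16+1=17
L[5]='f': occ=0, LF[5]=C('f')+0=20+0=20
L[6]='f': occ=1, LF[6]=C('f')+1=20+1=21
L[7]='C': occ=0, LF[7]=C('C')+0=2+0=2
L[8]='b': occ=1, LF[8]=C('b')+1=9+1=10
L[9]='b': occ=2, LF[9]=C('b')+2=9+2=11
L[10]='F': occ=0, LF[10]=C('F')+0=7+0=7
L[11]='c': occ=0, LF[11]=C('c')+0=14+0=14
L[12]='c': occ=1, LF[12]=C('c')+1=14+1=15
L[13]='D': occ=0, LF[13]=C('D')+0=4+0=4
L[14]='F': occ=1, LF[14]=C('F')+1=7+1=8
L[15]='e': occ=0, LF[15]=C('e')+0=19+0=19
L[16]='d': occ=2, LF[16]=C('d')+2=16+2=18
L[17]='$': occ=0, LF[17]=C('$')+0=0+0=0
L[18]='b': occ=3, LF[18]=C('b')+3=9+3=12
L[19]='D': occ=1, LF[19]=C('D')+1=4+1=5
L[20]='b': occ=4, LF[20]=C('b')+4=9+4=13
L[21]='C': occ=1, LF[21]=C('C')+1=2+1=3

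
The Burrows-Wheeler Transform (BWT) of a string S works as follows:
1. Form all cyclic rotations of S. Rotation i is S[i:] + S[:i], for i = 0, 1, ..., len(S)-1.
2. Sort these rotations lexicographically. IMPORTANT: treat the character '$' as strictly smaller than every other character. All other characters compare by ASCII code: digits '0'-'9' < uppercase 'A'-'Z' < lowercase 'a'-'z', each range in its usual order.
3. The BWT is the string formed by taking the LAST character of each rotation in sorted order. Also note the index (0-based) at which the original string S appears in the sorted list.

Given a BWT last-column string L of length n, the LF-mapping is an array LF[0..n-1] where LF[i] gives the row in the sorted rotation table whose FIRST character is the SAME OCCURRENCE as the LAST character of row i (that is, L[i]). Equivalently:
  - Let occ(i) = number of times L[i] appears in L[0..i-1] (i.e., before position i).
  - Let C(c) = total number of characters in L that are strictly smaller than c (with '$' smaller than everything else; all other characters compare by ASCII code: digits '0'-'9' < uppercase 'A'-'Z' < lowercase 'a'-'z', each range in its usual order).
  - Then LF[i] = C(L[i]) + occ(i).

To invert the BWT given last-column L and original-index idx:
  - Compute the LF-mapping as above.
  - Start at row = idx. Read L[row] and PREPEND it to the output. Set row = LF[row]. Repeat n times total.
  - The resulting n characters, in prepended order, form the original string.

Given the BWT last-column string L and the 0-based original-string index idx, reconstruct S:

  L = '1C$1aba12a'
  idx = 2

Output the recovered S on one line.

LF mapping: 1 5 0 2 6 9 7 3 4 8
Walk LF starting at row 2, prepending L[row]:
  step 1: row=2, L[2]='$', prepend. Next row=LF[2]=0
  step 2: row=0, L[0]='1', prepend. Next row=LF[0]=1
  step 3: row=1, L[1]='C', prepend. Next row=LF[1]=5
  step 4: row=5, L[5]='b', prepend. Next row=LF[5]=9
  step 5: row=9, L[9]='a', prepend. Next row=LF[9]=8
  step 6: row=8, L[8]='2', prepend. Next row=LF[8]=4
  step 7: row=4, L[4]='a', prepend. Next row=LF[4]=6
  step 8: row=6, L[6]='a', prepend. Next row=LF[6]=7
  step 9: row=7, L[7]='1', prepend. Next row=LF[7]=3
  step 10: row=3, L[3]='1', prepend. Next row=LF[3]=2
Reversed output: 11aa2abC1$

Answer: 11aa2abC1$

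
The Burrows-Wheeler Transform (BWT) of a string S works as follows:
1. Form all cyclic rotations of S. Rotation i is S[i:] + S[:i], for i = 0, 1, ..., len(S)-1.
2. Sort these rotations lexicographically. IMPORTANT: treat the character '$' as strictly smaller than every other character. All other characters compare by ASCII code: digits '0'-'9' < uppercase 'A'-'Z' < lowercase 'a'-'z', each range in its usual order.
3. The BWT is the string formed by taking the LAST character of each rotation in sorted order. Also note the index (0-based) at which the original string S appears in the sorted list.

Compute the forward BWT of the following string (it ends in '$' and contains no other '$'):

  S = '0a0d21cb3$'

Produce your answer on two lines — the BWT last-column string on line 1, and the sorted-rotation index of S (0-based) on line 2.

Answer: 3$a2db0c10
1

Derivation:
All 10 rotations (rotation i = S[i:]+S[:i]):
  rot[0] = 0a0d21cb3$
  rot[1] = a0d21cb3$0
  rot[2] = 0d21cb3$0a
  rot[3] = d21cb3$0a0
  rot[4] = 21cb3$0a0d
  rot[5] = 1cb3$0a0d2
  rot[6] = cb3$0a0d21
  rot[7] = b3$0a0d21c
  rot[8] = 3$0a0d21cb
  rot[9] = $0a0d21cb3
Sorted (with $ < everything):
  sorted[0] = $0a0d21cb3  (last char: '3')
  sorted[1] = 0a0d21cb3$  (last char: '$')
  sorted[2] = 0d21cb3$0a  (last char: 'a')
  sorted[3] = 1cb3$0a0d2  (last char: '2')
  sorted[4] = 21cb3$0a0d  (last char: 'd')
  sorted[5] = 3$0a0d21cb  (last char: 'b')
  sorted[6] = a0d21cb3$0  (last char: '0')
  sorted[7] = b3$0a0d21c  (last char: 'c')
  sorted[8] = cb3$0a0d21  (last char: '1')
  sorted[9] = d21cb3$0a0  (last char: '0')
Last column: 3$a2db0c10
Original string S is at sorted index 1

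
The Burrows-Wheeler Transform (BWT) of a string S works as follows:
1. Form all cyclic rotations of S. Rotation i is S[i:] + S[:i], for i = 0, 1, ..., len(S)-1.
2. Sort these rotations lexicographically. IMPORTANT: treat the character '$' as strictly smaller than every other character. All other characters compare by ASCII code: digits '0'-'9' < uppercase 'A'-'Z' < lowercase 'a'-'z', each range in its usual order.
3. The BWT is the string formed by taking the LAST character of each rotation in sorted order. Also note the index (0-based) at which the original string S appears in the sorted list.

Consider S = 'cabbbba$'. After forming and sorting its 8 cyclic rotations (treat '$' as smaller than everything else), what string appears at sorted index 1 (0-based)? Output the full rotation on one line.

All 8 rotations (rotation i = S[i:]+S[:i]):
  rot[0] = cabbbba$
  rot[1] = abbbba$c
  rot[2] = bbbba$ca
  rot[3] = bbba$cab
  rot[4] = bba$cabb
  rot[5] = ba$cabbb
  rot[6] = a$cabbbb
  rot[7] = $cabbbba
Sorted (with $ < everything):
  sorted[0] = $cabbbba
  sorted[1] = a$cabbbb
  sorted[2] = abbbba$c
  sorted[3] = ba$cabbb
  sorted[4] = bba$cabb
  sorted[5] = bbba$cab
  sorted[6] = bbbba$ca
  sorted[7] = cabbbba$
sorted[1] = a$cabbbb

Answer: a$cabbbb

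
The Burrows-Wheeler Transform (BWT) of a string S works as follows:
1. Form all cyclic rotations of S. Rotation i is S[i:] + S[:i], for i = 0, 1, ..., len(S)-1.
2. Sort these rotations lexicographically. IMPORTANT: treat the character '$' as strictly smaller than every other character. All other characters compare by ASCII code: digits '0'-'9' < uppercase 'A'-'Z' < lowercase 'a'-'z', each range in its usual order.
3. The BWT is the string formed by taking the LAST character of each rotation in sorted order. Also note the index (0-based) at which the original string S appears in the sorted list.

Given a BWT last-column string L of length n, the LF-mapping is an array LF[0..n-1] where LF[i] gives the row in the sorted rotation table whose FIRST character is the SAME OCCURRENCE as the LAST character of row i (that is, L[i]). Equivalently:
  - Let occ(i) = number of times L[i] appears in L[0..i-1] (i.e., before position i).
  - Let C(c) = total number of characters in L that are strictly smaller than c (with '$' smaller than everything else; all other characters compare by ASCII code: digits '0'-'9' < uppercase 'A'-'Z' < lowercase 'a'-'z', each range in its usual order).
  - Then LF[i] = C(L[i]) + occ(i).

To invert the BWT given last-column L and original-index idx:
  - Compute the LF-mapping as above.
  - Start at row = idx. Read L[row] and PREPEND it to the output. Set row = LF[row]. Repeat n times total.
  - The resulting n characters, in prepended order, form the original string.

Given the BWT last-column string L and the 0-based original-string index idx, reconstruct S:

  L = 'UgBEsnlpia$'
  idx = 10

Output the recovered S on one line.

LF mapping: 3 5 1 2 10 8 7 9 6 4 0
Walk LF starting at row 10, prepending L[row]:
  step 1: row=10, L[10]='$', prepend. Next row=LF[10]=0
  step 2: row=0, L[0]='U', prepend. Next row=LF[0]=3
  step 3: row=3, L[3]='E', prepend. Next row=LF[3]=2
  step 4: row=2, L[2]='B', prepend. Next row=LF[2]=1
  step 5: row=1, L[1]='g', prepend. Next row=LF[1]=5
  step 6: row=5, L[5]='n', prepend. Next row=LF[5]=8
  step 7: row=8, L[8]='i', prepend. Next row=LF[8]=6
  step 8: row=6, L[6]='l', prepend. Next row=LF[6]=7
  step 9: row=7, L[7]='p', prepend. Next row=LF[7]=9
  step 10: row=9, L[9]='a', prepend. Next row=LF[9]=4
  step 11: row=4, L[4]='s', prepend. Next row=LF[4]=10
Reversed output: saplingBEU$

Answer: saplingBEU$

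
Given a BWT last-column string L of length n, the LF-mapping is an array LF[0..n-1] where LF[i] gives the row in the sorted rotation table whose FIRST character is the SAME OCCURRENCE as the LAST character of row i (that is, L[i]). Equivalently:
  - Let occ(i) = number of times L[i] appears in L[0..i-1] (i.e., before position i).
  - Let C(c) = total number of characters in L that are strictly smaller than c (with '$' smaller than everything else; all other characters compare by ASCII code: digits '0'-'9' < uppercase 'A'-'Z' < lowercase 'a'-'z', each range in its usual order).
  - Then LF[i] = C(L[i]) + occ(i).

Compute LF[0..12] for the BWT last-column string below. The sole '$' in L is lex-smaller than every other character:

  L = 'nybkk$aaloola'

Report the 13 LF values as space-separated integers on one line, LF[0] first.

Answer: 9 12 4 5 6 0 1 2 7 10 11 8 3

Derivation:
Char counts: '$':1, 'a':3, 'b':1, 'k':2, 'l':2, 'n':1, 'o':2, 'y':1
C (first-col start): C('$')=0, C('a')=1, C('b')=4, C('k')=5, C('l')=7, C('n')=9, C('o')=10, C('y')=12
L[0]='n': occ=0, LF[0]=C('n')+0=9+0=9
L[1]='y': occ=0, LF[1]=C('y')+0=12+0=12
L[2]='b': occ=0, LF[2]=C('b')+0=4+0=4
L[3]='k': occ=0, LF[3]=C('k')+0=5+0=5
L[4]='k': occ=1, LF[4]=C('k')+1=5+1=6
L[5]='$': occ=0, LF[5]=C('$')+0=0+0=0
L[6]='a': occ=0, LF[6]=C('a')+0=1+0=1
L[7]='a': occ=1, LF[7]=C('a')+1=1+1=2
L[8]='l': occ=0, LF[8]=C('l')+0=7+0=7
L[9]='o': occ=0, LF[9]=C('o')+0=10+0=10
L[10]='o': occ=1, LF[10]=C('o')+1=10+1=11
L[11]='l': occ=1, LF[11]=C('l')+1=7+1=8
L[12]='a': occ=2, LF[12]=C('a')+2=1+2=3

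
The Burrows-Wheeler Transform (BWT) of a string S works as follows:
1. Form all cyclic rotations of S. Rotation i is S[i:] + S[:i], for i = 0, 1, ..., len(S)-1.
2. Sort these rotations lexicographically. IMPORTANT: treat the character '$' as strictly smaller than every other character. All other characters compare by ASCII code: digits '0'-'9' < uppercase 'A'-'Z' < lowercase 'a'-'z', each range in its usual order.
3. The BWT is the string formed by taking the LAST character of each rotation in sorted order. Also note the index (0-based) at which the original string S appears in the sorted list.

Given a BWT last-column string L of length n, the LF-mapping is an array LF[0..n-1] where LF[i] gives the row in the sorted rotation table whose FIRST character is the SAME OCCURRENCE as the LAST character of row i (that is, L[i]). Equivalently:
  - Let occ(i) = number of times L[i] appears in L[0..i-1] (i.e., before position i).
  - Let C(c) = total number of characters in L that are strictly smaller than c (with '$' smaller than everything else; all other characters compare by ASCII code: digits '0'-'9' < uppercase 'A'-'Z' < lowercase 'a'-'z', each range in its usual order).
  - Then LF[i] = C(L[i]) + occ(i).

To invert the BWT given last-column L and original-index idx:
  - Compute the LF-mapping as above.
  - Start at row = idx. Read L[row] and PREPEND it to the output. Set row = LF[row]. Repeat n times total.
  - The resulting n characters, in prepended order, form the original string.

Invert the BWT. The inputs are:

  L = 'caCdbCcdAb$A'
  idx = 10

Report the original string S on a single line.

LF mapping: 8 5 3 10 6 4 9 11 1 7 0 2
Walk LF starting at row 10, prepending L[row]:
  step 1: row=10, L[10]='$', prepend. Next row=LF[10]=0
  step 2: row=0, L[0]='c', prepend. Next row=LF[0]=8
  step 3: row=8, L[8]='A', prepend. Next row=LF[8]=1
  step 4: row=1, L[1]='a', prepend. Next row=LF[1]=5
  step 5: row=5, L[5]='C', prepend. Next row=LF[5]=4
  step 6: row=4, L[4]='b', prepend. Next row=LF[4]=6
  step 7: row=6, L[6]='c', prepend. Next row=LF[6]=9
  step 8: row=9, L[9]='b', prepend. Next row=LF[9]=7
  step 9: row=7, L[7]='d', prepend. Next row=LF[7]=11
  step 10: row=11, L[11]='A', prepend. Next row=LF[11]=2
  step 11: row=2, L[2]='C', prepend. Next row=LF[2]=3
  step 12: row=3, L[3]='d', prepend. Next row=LF[3]=10
Reversed output: dCAdbcbCaAc$

Answer: dCAdbcbCaAc$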